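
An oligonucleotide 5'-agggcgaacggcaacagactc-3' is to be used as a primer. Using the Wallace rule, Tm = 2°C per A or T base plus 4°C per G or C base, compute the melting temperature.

68°C

Counting bases: C=6, A=7, G=7, T=1
A+T = 8, G+C = 13
Tm = 2(8) + 4(13) = 16 + 52 = 68°C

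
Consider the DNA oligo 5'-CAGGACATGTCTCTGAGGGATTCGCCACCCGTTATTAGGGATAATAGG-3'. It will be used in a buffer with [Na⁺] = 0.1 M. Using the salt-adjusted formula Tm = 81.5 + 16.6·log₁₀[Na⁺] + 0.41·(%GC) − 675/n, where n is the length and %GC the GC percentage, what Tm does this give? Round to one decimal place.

Length n = 48. Base counts: A=12, G=14, C=10, T=12
G+C = 24, so %GC = 24/48 × 100 = 50%
Salt term: 16.6 × (-1) = -16.6
GC term: 0.41 × 50 = 20.5; length term: −675/48 = −14.062
Tm = 81.5 + (-16.6) + 20.5 − 14.062 = 71.338 → 71.3°C

71.3°C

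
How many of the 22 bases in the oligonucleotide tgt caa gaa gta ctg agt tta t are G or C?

Counting bases: G=5, T=8, C=2, A=7
G+C = 5 + 2 = 7

7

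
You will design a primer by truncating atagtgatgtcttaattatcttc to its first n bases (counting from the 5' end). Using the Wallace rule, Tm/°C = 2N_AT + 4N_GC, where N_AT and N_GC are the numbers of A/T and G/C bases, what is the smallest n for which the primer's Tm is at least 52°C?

n = 21

First 20 bases: ATAGTGATGTCTTAATTATC → Tm = 50°C (< 52°C)
First 21 bases: ATAGTGATGTCTTAATTATCT → Tm = 52°C (≥ 52°C)
Since every base adds ≥2°C, Tm only increases with n, so the threshold is first crossed at n = 21.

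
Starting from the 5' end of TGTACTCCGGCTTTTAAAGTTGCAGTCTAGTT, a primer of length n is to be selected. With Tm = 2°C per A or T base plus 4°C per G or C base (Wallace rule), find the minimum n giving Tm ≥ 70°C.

First 24 bases: TGTACTCCGGCTTTTAAAGTTGCA → Tm = 68°C (< 70°C)
First 25 bases: TGTACTCCGGCTTTTAAAGTTGCAG → Tm = 72°C (≥ 70°C)
Since every base adds ≥2°C, Tm only increases with n, so the threshold is first crossed at n = 25.

n = 25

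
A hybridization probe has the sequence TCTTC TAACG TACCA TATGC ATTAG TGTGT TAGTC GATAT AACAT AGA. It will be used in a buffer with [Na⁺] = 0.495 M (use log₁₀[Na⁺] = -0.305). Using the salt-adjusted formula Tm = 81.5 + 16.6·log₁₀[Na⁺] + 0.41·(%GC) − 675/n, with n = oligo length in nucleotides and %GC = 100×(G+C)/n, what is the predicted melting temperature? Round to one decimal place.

Length n = 48. Base counts: C=8, A=15, T=17, G=8
G+C = 16, so %GC = 16/48 × 100 = 33.333%
Salt term: 16.6 × (-0.305) = -5.063
GC term: 0.41 × 33.333 = 13.667; length term: −675/48 = −14.062
Tm = 81.5 + (-5.063) + 13.667 − 14.062 = 76.042 → 76.0°C

76.0°C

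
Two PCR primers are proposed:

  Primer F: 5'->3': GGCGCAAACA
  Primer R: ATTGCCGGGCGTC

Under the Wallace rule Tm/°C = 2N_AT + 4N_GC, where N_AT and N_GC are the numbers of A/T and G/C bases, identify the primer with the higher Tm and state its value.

Primer F: A+T=4, G+C=6 → Tm = 2(4)+4(6) = 32°C
Primer R: A+T=4, G+C=9 → Tm = 2(4)+4(9) = 44°C
32°C vs 44°C → primer R is higher.

Primer R, 44°C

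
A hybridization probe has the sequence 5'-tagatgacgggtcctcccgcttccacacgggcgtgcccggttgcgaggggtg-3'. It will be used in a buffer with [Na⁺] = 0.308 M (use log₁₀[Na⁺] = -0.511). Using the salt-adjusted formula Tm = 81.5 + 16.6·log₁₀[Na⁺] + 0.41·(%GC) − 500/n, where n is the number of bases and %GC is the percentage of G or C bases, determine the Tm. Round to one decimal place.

Length n = 52. Counting bases: T=10, A=6, G=20, C=16
G+C = 36, so %GC = 36/52 × 100 = 69.231%
Salt term: 16.6 × (-0.511) = -8.483
GC term: 0.41 × 69.231 = 28.385; length term: −500/52 = −9.615
Tm = 81.5 + (-8.483) + 28.385 − 9.615 = 91.787 → 91.8°C

91.8°C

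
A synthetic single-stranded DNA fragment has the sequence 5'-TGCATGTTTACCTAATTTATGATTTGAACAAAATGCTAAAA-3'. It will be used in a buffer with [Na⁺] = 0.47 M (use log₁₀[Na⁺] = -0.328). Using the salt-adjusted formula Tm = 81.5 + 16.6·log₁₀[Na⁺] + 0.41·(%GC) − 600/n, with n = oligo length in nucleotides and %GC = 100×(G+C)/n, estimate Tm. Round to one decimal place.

71.4°C

Length n = 41. A=16, G=5, C=5, T=15
G+C = 10, so %GC = 10/41 × 100 = 24.39%
Salt term: 16.6 × (-0.328) = -5.445
GC term: 0.41 × 24.39 = 10; length term: −600/41 = −14.634
Tm = 81.5 + (-5.445) + 10 − 14.634 = 71.421 → 71.4°C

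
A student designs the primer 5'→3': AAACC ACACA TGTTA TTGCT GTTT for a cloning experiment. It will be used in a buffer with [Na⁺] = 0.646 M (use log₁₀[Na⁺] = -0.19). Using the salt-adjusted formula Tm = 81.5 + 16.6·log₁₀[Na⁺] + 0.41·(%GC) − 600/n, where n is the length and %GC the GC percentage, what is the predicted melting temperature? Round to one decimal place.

67.0°C

Length n = 24. Scanning the sequence gives T=9, A=7, G=3, C=5.
G+C = 8, so %GC = 8/24 × 100 = 33.333%
Salt term: 16.6 × (-0.19) = -3.154
GC term: 0.41 × 33.333 = 13.667; length term: −600/24 = −25
Tm = 81.5 + (-3.154) + 13.667 − 25 = 67.013 → 67.0°C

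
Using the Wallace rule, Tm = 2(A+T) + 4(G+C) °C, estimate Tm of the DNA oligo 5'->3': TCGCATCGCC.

34°C

T=2, G=2, C=5, A=1
So N_AT = 3 and N_GC = 7.
Tm = 2×3 + 4×7 = 34°C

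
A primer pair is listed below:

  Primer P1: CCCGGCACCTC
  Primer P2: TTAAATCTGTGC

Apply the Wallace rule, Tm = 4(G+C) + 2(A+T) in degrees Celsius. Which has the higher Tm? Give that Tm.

Primer P1, 40°C

Primer P1: A+T=2, G+C=9 → Tm = 2(2)+4(9) = 40°C
Primer P2: A+T=8, G+C=4 → Tm = 2(8)+4(4) = 32°C
40°C vs 32°C → primer P1 is higher.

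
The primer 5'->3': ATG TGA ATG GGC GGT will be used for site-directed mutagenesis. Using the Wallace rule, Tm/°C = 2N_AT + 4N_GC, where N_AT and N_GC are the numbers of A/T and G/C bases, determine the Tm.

Counting bases: A=3, G=7, T=4, C=1
So N_AT = 7 and N_GC = 8.
Tm = 2(7) + 4(8) = 14 + 32 = 46°C

46°C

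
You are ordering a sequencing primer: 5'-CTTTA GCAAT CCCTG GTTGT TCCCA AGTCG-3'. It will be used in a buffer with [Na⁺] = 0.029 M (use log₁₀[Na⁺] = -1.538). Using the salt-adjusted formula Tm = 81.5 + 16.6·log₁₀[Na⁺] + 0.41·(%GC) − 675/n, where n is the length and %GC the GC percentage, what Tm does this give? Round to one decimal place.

54.0°C

Length n = 30. A=5, C=9, T=10, G=6
G+C = 15, so %GC = 15/30 × 100 = 50%
Salt term: 16.6 × (-1.538) = -25.531
GC term: 0.41 × 50 = 20.5; length term: −675/30 = −22.5
Tm = 81.5 + (-25.531) + 20.5 − 22.5 = 53.969 → 54.0°C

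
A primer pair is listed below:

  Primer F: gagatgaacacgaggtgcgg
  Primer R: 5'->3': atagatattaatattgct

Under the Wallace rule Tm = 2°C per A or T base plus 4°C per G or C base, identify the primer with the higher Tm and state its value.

Primer F, 64°C

Primer F: A+T=8, G+C=12 → Tm = 2(8)+4(12) = 64°C
Primer R: A+T=15, G+C=3 → Tm = 2(15)+4(3) = 42°C
64°C vs 42°C → primer F is higher.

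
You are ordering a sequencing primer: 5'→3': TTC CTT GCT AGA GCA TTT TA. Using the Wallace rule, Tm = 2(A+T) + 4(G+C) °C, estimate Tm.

54°C

Scanning the sequence gives C=4, A=4, G=3, T=9.
A+T = 13, G+C = 7
Tm = 2(13) + 4(7) = 26 + 28 = 54°C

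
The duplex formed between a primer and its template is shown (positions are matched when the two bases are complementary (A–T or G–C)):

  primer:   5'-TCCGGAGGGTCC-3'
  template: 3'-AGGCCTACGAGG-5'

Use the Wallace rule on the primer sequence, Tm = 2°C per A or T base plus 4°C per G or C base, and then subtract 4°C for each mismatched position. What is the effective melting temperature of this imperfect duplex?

Primer base counts: A=1, T=2, G=5, C=4 → A+T=3, G+C=9
Perfect-match Tm = 2(3) + 4(9) = 6 + 36 = 42°C
Mismatches (positions where the bases are not complementary): 2 (at positions 7, 9)
Effective Tm = 42 − 2×4 = 42 − 8 = 34°C

34°C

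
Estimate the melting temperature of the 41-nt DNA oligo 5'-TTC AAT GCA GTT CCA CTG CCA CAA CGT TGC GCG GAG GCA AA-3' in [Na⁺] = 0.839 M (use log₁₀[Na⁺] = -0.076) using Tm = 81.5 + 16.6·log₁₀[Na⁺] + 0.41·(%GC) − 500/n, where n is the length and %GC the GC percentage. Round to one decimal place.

Length n = 41. Scanning the sequence gives A=11, G=10, T=8, C=12.
G+C = 22, so %GC = 22/41 × 100 = 53.659%
Salt term: 16.6 × (-0.076) = -1.262
GC term: 0.41 × 53.659 = 22; length term: −500/41 = −12.195
Tm = 81.5 + (-1.262) + 22 − 12.195 = 90.043 → 90.0°C

90.0°C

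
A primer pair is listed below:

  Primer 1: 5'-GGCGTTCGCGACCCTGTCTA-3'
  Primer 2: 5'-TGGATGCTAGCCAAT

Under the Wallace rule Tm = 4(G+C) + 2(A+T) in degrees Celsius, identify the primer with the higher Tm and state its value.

Primer 1: A+T=7, G+C=13 → Tm = 2(7)+4(13) = 66°C
Primer 2: A+T=8, G+C=7 → Tm = 2(8)+4(7) = 44°C
66°C vs 44°C → primer 1 is higher.

Primer 1, 66°C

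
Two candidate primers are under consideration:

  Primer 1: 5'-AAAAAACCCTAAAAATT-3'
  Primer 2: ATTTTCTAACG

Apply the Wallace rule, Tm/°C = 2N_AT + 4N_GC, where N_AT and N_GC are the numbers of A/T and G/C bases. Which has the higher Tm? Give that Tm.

Primer 1, 40°C

Primer 1: A+T=14, G+C=3 → Tm = 2(14)+4(3) = 40°C
Primer 2: A+T=8, G+C=3 → Tm = 2(8)+4(3) = 28°C
40°C vs 28°C → primer 1 is higher.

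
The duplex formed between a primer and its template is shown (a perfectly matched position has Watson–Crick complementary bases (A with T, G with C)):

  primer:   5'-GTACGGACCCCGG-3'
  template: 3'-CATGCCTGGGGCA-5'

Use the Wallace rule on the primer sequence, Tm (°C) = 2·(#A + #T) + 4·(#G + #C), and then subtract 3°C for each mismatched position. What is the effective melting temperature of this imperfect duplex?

Primer base counts: A=2, T=1, G=5, C=5 → A+T=3, G+C=10
Perfect-match Tm = 2(3) + 4(10) = 6 + 40 = 46°C
Mismatches (positions where the bases are not complementary): 1 (at position 13)
Effective Tm = 46 − 1×3 = 46 − 3 = 43°C

43°C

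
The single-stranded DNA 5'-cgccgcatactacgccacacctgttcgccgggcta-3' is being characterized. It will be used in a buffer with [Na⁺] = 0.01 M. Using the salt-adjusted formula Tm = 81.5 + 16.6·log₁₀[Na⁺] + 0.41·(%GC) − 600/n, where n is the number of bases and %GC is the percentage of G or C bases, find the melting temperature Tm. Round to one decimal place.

Length n = 35. G=8, T=6, C=15, A=6
G+C = 23, so %GC = 23/35 × 100 = 65.714%
Salt term: 16.6 × (-2) = -33.2
GC term: 0.41 × 65.714 = 26.943; length term: −600/35 = −17.143
Tm = 81.5 + (-33.2) + 26.943 − 17.143 = 58.1 → 58.1°C

58.1°C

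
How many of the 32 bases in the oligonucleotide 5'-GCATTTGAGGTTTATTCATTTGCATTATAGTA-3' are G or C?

Scanning the sequence gives T=15, C=3, A=8, G=6.
Total G or C: 6 + 3 = 9

9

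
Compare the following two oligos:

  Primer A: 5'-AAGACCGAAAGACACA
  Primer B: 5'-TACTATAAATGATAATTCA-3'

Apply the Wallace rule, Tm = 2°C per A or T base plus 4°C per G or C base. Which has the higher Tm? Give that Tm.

Primer A: A+T=9, G+C=7 → Tm = 2(9)+4(7) = 46°C
Primer B: A+T=16, G+C=3 → Tm = 2(16)+4(3) = 44°C
46°C vs 44°C → primer A is higher.

Primer A, 46°C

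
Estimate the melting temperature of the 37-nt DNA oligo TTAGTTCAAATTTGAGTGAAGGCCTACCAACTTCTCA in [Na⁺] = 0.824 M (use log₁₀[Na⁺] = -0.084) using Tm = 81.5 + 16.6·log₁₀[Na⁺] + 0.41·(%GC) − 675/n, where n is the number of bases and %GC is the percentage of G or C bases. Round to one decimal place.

77.4°C

Length n = 37. T=12, G=6, C=8, A=11
G+C = 14, so %GC = 14/37 × 100 = 37.838%
Salt term: 16.6 × (-0.084) = -1.394
GC term: 0.41 × 37.838 = 15.514; length term: −675/37 = −18.243
Tm = 81.5 + (-1.394) + 15.514 − 18.243 = 77.377 → 77.4°C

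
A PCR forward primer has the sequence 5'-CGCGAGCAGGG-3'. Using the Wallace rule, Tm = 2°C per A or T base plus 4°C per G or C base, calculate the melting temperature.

Base counts: G=6, C=3, A=2, T=0
A+T = 2, G+C = 9
Tm = 2×2 + 4×9 = 40°C

40°C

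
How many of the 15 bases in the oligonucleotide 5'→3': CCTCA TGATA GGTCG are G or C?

Scanning the sequence gives G=4, T=4, C=4, A=3.
Total G or C: 4 + 4 = 8

8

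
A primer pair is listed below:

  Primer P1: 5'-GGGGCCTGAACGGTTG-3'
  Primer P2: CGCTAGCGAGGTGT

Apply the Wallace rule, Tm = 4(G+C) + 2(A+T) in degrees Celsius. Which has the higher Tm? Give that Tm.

Primer P1, 54°C

Primer P1: A+T=5, G+C=11 → Tm = 2(5)+4(11) = 54°C
Primer P2: A+T=5, G+C=9 → Tm = 2(5)+4(9) = 46°C
54°C vs 46°C → primer P1 is higher.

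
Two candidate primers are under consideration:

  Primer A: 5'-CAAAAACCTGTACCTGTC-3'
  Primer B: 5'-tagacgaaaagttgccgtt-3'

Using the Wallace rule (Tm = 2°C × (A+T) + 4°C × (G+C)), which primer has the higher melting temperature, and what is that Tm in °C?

Primer B, 54°C

Primer A: A+T=10, G+C=8 → Tm = 2(10)+4(8) = 52°C
Primer B: A+T=11, G+C=8 → Tm = 2(11)+4(8) = 54°C
52°C vs 54°C → primer B is higher.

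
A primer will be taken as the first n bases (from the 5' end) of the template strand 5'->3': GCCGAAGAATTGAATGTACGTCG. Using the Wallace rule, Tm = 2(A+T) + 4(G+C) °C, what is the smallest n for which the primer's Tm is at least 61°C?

First 21 bases: GCCGAAGAATTGAATGTACGT → Tm = 60°C (< 61°C)
First 22 bases: GCCGAAGAATTGAATGTACGTC → Tm = 64°C (≥ 61°C)
Each additional base adds 2°C (A/T) or 4°C (G/C), so Tm is non-decreasing in n; n = 22 is the first length to reach 61°C.

n = 22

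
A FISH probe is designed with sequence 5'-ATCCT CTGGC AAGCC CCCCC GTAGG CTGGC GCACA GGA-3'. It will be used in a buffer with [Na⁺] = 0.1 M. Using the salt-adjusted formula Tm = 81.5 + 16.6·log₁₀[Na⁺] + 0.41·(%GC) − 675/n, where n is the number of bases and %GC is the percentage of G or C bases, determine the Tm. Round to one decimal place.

Length n = 38. Counting bases: A=7, C=15, G=11, T=5
G+C = 26, so %GC = 26/38 × 100 = 68.421%
Salt term: 16.6 × (-1) = -16.6
GC term: 0.41 × 68.421 = 28.053; length term: −675/38 = −17.763
Tm = 81.5 + (-16.6) + 28.053 − 17.763 = 75.19 → 75.2°C

75.2°C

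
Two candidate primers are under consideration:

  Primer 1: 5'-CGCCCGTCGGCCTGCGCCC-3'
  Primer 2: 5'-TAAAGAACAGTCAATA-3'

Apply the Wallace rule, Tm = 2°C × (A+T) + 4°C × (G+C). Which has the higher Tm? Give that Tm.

Primer 1, 72°C

Primer 1: A+T=2, G+C=17 → Tm = 2(2)+4(17) = 72°C
Primer 2: A+T=12, G+C=4 → Tm = 2(12)+4(4) = 40°C
72°C vs 40°C → primer 1 is higher.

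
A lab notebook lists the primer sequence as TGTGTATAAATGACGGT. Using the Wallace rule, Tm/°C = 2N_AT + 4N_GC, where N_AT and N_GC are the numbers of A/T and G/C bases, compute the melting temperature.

46°C

T=6, G=5, A=5, C=1
So N_AT = 11 and N_GC = 6.
Tm = 2(11) + 4(6) = 22 + 24 = 46°C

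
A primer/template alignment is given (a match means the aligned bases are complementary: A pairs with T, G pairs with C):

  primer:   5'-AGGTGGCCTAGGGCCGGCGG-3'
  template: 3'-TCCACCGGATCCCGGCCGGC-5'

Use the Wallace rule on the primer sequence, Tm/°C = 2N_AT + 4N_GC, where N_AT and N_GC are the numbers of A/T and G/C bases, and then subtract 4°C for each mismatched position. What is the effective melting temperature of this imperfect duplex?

Primer base counts: A=2, T=2, G=11, C=5 → A+T=4, G+C=16
Perfect-match Tm = 2(4) + 4(16) = 8 + 64 = 72°C
Mismatches (positions where the bases are not complementary): 1 (at position 19)
Effective Tm = 72 − 1×4 = 72 − 4 = 68°C

68°C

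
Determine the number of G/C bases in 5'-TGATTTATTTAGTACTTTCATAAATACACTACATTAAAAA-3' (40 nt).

Scanning the sequence gives G=2, A=17, C=5, T=16.
Total G or C: 2 + 5 = 7

7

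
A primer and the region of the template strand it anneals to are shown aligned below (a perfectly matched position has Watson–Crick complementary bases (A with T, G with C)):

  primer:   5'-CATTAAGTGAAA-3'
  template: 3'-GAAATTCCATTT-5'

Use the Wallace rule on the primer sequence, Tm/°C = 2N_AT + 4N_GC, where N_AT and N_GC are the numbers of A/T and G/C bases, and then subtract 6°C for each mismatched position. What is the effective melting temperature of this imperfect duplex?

Primer base counts: A=6, T=3, G=2, C=1 → A+T=9, G+C=3
Perfect-match Tm = 2(9) + 4(3) = 18 + 12 = 30°C
Mismatches (positions where the bases are not complementary): 3 (at positions 2, 8, 9)
Effective Tm = 30 − 3×6 = 30 − 18 = 12°C

12°C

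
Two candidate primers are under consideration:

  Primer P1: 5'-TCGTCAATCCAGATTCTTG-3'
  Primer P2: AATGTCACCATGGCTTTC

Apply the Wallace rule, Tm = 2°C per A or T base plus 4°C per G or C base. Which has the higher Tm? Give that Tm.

Primer P1, 54°C

Primer P1: A+T=11, G+C=8 → Tm = 2(11)+4(8) = 54°C
Primer P2: A+T=10, G+C=8 → Tm = 2(10)+4(8) = 52°C
54°C vs 52°C → primer P1 is higher.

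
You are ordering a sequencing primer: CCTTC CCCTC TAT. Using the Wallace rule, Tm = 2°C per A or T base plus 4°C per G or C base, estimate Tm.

40°C

Scanning the sequence gives C=7, A=1, G=0, T=5.
A+T = 6, G+C = 7
Tm = 2×6 + 4×7 = 40°C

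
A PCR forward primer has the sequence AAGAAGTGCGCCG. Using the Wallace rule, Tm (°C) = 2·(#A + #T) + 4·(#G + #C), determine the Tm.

Counting bases: C=3, T=1, A=4, G=5
A+T = 5, G+C = 8
Tm = 2×5 + 4×8 = 42°C

42°C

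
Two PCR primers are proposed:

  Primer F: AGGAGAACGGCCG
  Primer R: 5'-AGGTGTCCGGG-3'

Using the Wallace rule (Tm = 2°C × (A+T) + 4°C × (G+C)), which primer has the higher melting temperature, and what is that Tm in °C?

Primer F, 44°C

Primer F: A+T=4, G+C=9 → Tm = 2(4)+4(9) = 44°C
Primer R: A+T=3, G+C=8 → Tm = 2(3)+4(8) = 38°C
44°C vs 38°C → primer F is higher.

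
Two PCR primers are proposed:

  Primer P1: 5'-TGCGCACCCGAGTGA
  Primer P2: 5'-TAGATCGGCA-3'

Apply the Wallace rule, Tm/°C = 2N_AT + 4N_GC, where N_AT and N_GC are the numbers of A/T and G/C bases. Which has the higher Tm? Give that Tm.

Primer P1: A+T=5, G+C=10 → Tm = 2(5)+4(10) = 50°C
Primer P2: A+T=5, G+C=5 → Tm = 2(5)+4(5) = 30°C
50°C vs 30°C → primer P1 is higher.

Primer P1, 50°C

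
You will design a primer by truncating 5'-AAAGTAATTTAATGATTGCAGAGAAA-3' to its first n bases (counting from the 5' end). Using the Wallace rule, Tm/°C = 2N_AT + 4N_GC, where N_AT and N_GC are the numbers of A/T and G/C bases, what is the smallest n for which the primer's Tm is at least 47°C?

n = 20

First 19 bases: AAAGTAATTTAATGATTGC → Tm = 46°C (< 47°C)
First 20 bases: AAAGTAATTTAATGATTGCA → Tm = 48°C (≥ 47°C)
Since every base adds ≥2°C, Tm only increases with n, so the threshold is first crossed at n = 20.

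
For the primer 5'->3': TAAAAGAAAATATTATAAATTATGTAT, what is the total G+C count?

Scanning the sequence gives G=2, A=15, T=10, C=0.
Total G or C: 2 + 0 = 2

2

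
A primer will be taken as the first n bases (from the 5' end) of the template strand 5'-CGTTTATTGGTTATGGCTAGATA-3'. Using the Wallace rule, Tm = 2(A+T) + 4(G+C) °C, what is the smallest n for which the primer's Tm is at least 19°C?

First 7 bases: CGTTTAT → Tm = 18°C (< 19°C)
First 8 bases: CGTTTATT → Tm = 20°C (≥ 19°C)
Since every base adds ≥2°C, Tm only increases with n, so the threshold is first crossed at n = 8.

n = 8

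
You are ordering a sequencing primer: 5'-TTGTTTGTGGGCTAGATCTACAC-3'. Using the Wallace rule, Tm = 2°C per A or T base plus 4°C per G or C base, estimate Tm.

66°C

Base counts: A=4, G=6, T=9, C=4
A+T = 13, G+C = 10
Tm = 2(13) + 4(10) = 26 + 40 = 66°C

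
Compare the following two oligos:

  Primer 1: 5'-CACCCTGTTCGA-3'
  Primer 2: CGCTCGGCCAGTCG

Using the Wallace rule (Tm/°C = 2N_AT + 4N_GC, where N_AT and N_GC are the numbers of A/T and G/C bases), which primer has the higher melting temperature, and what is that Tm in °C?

Primer 2, 50°C

Primer 1: A+T=5, G+C=7 → Tm = 2(5)+4(7) = 38°C
Primer 2: A+T=3, G+C=11 → Tm = 2(3)+4(11) = 50°C
38°C vs 50°C → primer 2 is higher.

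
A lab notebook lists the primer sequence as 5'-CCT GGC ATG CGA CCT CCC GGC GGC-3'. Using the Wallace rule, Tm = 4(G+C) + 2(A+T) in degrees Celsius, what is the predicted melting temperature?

86°C

Counting bases: G=8, A=2, T=3, C=11
So N_AT = 5 and N_GC = 19.
Tm = 2(5) + 4(19) = 10 + 76 = 86°C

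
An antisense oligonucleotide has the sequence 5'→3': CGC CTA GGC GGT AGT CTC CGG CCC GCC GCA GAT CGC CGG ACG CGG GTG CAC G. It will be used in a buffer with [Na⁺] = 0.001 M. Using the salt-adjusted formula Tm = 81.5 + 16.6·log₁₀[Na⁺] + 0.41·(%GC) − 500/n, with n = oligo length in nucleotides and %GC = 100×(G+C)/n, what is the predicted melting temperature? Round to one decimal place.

Length n = 52. Scanning the sequence gives G=20, A=6, C=20, T=6.
G+C = 40, so %GC = 40/52 × 100 = 76.923%
Salt term: 16.6 × (-3) = -49.8
GC term: 0.41 × 76.923 = 31.538; length term: −500/52 = −9.615
Tm = 81.5 + (-49.8) + 31.538 − 9.615 = 53.623 → 53.6°C

53.6°C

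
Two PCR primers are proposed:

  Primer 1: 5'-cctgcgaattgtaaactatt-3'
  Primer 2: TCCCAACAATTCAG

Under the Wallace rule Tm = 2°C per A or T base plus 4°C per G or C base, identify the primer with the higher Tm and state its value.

Primer 1, 54°C

Primer 1: A+T=13, G+C=7 → Tm = 2(13)+4(7) = 54°C
Primer 2: A+T=8, G+C=6 → Tm = 2(8)+4(6) = 40°C
54°C vs 40°C → primer 1 is higher.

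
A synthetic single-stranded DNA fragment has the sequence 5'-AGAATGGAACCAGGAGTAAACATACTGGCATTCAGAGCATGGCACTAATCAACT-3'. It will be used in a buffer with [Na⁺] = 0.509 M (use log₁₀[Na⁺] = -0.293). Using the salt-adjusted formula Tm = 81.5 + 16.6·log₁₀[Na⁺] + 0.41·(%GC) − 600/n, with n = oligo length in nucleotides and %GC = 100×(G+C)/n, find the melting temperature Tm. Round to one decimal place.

83.0°C

Length n = 54. Base counts: C=11, G=12, A=21, T=10
G+C = 23, so %GC = 23/54 × 100 = 42.593%
Salt term: 16.6 × (-0.293) = -4.864
GC term: 0.41 × 42.593 = 17.463; length term: −600/54 = −11.111
Tm = 81.5 + (-4.864) + 17.463 − 11.111 = 82.988 → 83.0°C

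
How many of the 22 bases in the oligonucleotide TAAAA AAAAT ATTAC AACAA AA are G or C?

Counting bases: A=16, T=4, G=0, C=2
G+C = 0 + 2 = 2

2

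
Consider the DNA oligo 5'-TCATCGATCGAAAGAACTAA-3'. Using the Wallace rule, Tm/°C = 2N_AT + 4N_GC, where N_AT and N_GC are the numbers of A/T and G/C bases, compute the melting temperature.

Scanning the sequence gives C=4, T=4, G=3, A=9.
So N_AT = 13 and N_GC = 7.
Tm = 4·7 + 2·13 = 28 + 26 = 54°C

54°C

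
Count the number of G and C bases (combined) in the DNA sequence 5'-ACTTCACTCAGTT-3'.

5

Counting bases: C=4, T=5, A=3, G=1
G+C = 1 + 4 = 5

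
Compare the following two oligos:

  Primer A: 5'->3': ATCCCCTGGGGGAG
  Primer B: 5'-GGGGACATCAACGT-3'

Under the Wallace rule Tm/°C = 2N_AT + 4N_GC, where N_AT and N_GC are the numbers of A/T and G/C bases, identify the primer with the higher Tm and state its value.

Primer A, 48°C

Primer A: A+T=4, G+C=10 → Tm = 2(4)+4(10) = 48°C
Primer B: A+T=6, G+C=8 → Tm = 2(6)+4(8) = 44°C
48°C vs 44°C → primer A is higher.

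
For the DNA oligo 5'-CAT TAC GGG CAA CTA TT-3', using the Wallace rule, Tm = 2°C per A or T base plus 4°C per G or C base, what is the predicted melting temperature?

Base counts: T=5, C=4, A=5, G=3
AT pairs contribute 10, GC pairs contribute 7.
Tm = 2(10) + 4(7) = 20 + 28 = 48°C

48°C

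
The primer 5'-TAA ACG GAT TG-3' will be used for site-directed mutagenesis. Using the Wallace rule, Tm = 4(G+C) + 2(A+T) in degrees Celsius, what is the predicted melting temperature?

Counting bases: C=1, T=3, A=4, G=3
AT pairs contribute 7, GC pairs contribute 4.
Tm = 4·4 + 2·7 = 16 + 14 = 30°C

30°C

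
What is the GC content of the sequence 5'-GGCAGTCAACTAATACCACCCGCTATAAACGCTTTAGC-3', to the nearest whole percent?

T=8, C=12, G=6, A=12
G+C = 6 + 12 = 18 out of 38 bases
%GC = 18/38 × 100 = 47.37% ≈ 47%

47%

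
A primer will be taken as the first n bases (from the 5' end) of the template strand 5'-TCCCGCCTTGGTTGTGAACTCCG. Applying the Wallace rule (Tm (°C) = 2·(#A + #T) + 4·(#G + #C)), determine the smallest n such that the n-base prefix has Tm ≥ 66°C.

First 20 bases: TCCCGCCTTGGTTGTGAACT → Tm = 62°C (< 66°C)
First 21 bases: TCCCGCCTTGGTTGTGAACTC → Tm = 66°C (≥ 66°C)
Since every base adds ≥2°C, Tm only increases with n, so the threshold is first crossed at n = 21.

n = 21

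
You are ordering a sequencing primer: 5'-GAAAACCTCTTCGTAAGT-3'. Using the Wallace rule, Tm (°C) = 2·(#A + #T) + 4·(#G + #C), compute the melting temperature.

50°C

A=6, G=3, C=4, T=5
A+T = 11, G+C = 7
Tm = 4·7 + 2·11 = 28 + 22 = 50°C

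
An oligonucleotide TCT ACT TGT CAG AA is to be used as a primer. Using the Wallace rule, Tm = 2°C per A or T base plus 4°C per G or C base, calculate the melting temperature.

38°C

Counting bases: T=5, C=3, A=4, G=2
So N_AT = 9 and N_GC = 5.
Tm = 2(9) + 4(5) = 18 + 20 = 38°C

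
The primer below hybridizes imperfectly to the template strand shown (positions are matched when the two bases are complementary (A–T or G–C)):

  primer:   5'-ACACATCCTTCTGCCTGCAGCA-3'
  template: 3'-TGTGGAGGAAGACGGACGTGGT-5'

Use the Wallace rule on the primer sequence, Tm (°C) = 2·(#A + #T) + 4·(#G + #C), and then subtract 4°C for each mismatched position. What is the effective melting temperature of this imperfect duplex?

60°C

Primer base counts: A=5, T=5, G=3, C=9 → A+T=10, G+C=12
Perfect-match Tm = 2(10) + 4(12) = 20 + 48 = 68°C
Mismatches (positions where the bases are not complementary): 2 (at positions 5, 20)
Effective Tm = 68 − 2×4 = 68 − 8 = 60°C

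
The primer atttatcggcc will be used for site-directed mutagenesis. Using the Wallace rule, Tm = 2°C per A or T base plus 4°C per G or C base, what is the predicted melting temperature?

Scanning the sequence gives G=2, T=4, C=3, A=2.
AT pairs contribute 6, GC pairs contribute 5.
Tm = 2×6 + 4×5 = 32°C

32°C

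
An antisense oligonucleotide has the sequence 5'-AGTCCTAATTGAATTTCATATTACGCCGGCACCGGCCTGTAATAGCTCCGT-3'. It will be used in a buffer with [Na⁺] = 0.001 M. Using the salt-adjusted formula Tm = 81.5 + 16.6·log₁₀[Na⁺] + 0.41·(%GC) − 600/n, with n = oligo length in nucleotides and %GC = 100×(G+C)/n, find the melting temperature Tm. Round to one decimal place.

39.2°C

Length n = 51. Counting bases: T=15, C=14, A=12, G=10
G+C = 24, so %GC = 24/51 × 100 = 47.059%
Salt term: 16.6 × (-3) = -49.8
GC term: 0.41 × 47.059 = 19.294; length term: −600/51 = −11.765
Tm = 81.5 + (-49.8) + 19.294 − 11.765 = 39.229 → 39.2°C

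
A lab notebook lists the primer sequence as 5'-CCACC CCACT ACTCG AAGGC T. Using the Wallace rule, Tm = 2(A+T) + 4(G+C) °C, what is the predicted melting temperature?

68°C

G=3, T=3, A=5, C=10
A+T = 8, G+C = 13
Tm = 2(8) + 4(13) = 16 + 52 = 68°C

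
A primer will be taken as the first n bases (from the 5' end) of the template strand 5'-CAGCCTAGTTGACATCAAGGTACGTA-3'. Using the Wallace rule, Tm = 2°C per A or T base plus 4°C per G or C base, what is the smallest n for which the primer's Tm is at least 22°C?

First 6 bases: CAGCCT → Tm = 20°C (< 22°C)
First 7 bases: CAGCCTA → Tm = 22°C (≥ 22°C)
Each additional base adds 2°C (A/T) or 4°C (G/C), so Tm is non-decreasing in n; n = 7 is the first length to reach 22°C.

n = 7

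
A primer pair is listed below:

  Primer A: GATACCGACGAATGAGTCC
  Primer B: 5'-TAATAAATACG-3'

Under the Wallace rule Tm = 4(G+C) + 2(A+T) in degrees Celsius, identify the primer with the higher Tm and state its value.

Primer A, 58°C

Primer A: A+T=9, G+C=10 → Tm = 2(9)+4(10) = 58°C
Primer B: A+T=9, G+C=2 → Tm = 2(9)+4(2) = 26°C
58°C vs 26°C → primer A is higher.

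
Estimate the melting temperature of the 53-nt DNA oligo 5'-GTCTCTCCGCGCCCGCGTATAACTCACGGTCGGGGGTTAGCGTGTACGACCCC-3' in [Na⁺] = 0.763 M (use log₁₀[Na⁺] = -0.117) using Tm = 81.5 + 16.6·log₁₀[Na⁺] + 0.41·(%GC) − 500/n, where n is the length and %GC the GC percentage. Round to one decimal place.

Length n = 53. C=19, A=7, T=11, G=16
G+C = 35, so %GC = 35/53 × 100 = 66.038%
Salt term: 16.6 × (-0.117) = -1.942
GC term: 0.41 × 66.038 = 27.076; length term: −500/53 = −9.434
Tm = 81.5 + (-1.942) + 27.076 − 9.434 = 97.2 → 97.2°C

97.2°C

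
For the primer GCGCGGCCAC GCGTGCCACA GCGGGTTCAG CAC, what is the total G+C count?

Counting bases: A=5, G=12, C=13, T=3
Total G or C: 12 + 13 = 25

25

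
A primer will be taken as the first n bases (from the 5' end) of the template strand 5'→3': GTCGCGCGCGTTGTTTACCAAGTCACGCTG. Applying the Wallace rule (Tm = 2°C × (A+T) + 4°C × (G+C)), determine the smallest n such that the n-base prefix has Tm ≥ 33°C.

First 8 bases: GTCGCGCG → Tm = 30°C (< 33°C)
First 9 bases: GTCGCGCGC → Tm = 34°C (≥ 33°C)
Each additional base adds 2°C (A/T) or 4°C (G/C), so Tm is non-decreasing in n; n = 9 is the first length to reach 33°C.

n = 9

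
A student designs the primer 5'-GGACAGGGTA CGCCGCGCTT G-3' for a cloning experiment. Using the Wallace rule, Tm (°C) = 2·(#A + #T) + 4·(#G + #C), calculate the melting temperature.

72°C

Base counts: C=6, T=3, G=9, A=3
A+T = 6, G+C = 15
Tm = 4·15 + 2·6 = 60 + 12 = 72°C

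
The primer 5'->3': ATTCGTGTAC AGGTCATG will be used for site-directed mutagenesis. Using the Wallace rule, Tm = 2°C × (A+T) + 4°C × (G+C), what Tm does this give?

52°C

Scanning the sequence gives C=3, G=5, T=6, A=4.
So N_AT = 10 and N_GC = 8.
Tm = 4·8 + 2·10 = 32 + 20 = 52°C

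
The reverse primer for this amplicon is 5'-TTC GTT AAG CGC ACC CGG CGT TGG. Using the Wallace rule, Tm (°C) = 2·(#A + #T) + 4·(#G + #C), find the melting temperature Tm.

78°C

A=3, T=6, G=8, C=7
A+T = 9, G+C = 15
Tm = 2(9) + 4(15) = 18 + 60 = 78°C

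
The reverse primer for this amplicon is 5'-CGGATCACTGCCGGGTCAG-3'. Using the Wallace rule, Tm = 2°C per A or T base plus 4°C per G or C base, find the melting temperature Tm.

64°C

Base counts: C=6, T=3, A=3, G=7
So N_AT = 6 and N_GC = 13.
Tm = 2(6) + 4(13) = 12 + 52 = 64°C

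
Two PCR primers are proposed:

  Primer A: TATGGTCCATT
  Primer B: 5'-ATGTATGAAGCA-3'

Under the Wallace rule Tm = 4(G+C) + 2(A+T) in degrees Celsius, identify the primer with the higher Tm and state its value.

Primer B, 32°C

Primer A: A+T=7, G+C=4 → Tm = 2(7)+4(4) = 30°C
Primer B: A+T=8, G+C=4 → Tm = 2(8)+4(4) = 32°C
30°C vs 32°C → primer B is higher.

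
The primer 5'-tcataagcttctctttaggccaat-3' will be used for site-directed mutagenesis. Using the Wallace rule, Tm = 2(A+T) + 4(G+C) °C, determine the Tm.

Counting bases: T=9, A=6, C=6, G=3
AT pairs contribute 15, GC pairs contribute 9.
Tm = 2(15) + 4(9) = 30 + 36 = 66°C

66°C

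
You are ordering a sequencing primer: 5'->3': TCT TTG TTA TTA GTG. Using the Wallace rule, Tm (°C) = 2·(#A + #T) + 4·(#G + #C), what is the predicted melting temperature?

38°C

C=1, A=2, G=3, T=9
So N_AT = 11 and N_GC = 4.
Tm = 4·4 + 2·11 = 16 + 22 = 38°C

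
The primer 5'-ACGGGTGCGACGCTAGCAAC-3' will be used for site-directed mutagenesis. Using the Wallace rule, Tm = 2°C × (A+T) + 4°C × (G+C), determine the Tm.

66°C

Scanning the sequence gives T=2, A=5, G=7, C=6.
So N_AT = 7 and N_GC = 13.
Tm = 2×7 + 4×13 = 66°C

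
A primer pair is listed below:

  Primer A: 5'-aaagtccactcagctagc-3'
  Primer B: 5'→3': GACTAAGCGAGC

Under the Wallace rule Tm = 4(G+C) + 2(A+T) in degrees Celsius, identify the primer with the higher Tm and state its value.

Primer A, 54°C

Primer A: A+T=9, G+C=9 → Tm = 2(9)+4(9) = 54°C
Primer B: A+T=5, G+C=7 → Tm = 2(5)+4(7) = 38°C
54°C vs 38°C → primer A is higher.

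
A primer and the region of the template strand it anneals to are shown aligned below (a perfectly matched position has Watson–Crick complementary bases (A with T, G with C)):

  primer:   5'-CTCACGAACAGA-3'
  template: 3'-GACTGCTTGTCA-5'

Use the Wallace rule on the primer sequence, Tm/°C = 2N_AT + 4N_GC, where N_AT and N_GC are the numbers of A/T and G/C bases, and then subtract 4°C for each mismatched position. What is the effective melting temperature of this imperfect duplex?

28°C

Primer base counts: A=5, T=1, G=2, C=4 → A+T=6, G+C=6
Perfect-match Tm = 2(6) + 4(6) = 12 + 24 = 36°C
Mismatches (positions where the bases are not complementary): 2 (at positions 3, 12)
Effective Tm = 36 − 2×4 = 36 − 8 = 28°C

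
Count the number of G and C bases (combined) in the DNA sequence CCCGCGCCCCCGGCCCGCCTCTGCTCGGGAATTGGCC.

G=11, A=2, T=5, C=19
G+C = 11 + 19 = 30

30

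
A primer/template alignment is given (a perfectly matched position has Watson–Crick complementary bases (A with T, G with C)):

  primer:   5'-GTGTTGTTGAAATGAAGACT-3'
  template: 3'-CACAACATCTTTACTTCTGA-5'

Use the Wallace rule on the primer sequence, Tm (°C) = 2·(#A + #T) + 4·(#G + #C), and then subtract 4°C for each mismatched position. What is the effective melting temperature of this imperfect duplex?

50°C

Primer base counts: A=6, T=7, G=6, C=1 → A+T=13, G+C=7
Perfect-match Tm = 2(13) + 4(7) = 26 + 28 = 54°C
Mismatches (positions where the bases are not complementary): 1 (at position 8)
Effective Tm = 54 − 1×4 = 54 − 4 = 50°C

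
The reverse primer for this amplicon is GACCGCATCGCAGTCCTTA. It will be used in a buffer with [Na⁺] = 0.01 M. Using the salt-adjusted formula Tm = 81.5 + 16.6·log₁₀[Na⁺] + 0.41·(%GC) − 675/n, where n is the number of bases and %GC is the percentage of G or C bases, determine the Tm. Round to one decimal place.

Length n = 19. Scanning the sequence gives A=4, G=4, T=4, C=7.
G+C = 11, so %GC = 11/19 × 100 = 57.895%
Salt term: 16.6 × (-2) = -33.2
GC term: 0.41 × 57.895 = 23.737; length term: −675/19 = −35.526
Tm = 81.5 + (-33.2) + 23.737 − 35.526 = 36.511 → 36.5°C

36.5°C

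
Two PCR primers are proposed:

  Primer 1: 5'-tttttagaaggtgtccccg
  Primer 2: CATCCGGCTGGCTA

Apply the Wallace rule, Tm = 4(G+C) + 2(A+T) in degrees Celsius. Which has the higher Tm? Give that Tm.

Primer 1, 56°C

Primer 1: A+T=10, G+C=9 → Tm = 2(10)+4(9) = 56°C
Primer 2: A+T=5, G+C=9 → Tm = 2(5)+4(9) = 46°C
56°C vs 46°C → primer 1 is higher.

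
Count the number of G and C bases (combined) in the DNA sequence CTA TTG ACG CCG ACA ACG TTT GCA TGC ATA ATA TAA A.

Counting bases: T=10, A=13, G=6, C=8
Total G or C: 6 + 8 = 14

14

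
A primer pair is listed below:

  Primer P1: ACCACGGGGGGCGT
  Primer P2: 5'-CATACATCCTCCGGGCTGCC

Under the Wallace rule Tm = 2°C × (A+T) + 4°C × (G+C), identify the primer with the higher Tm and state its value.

Primer P2, 66°C

Primer P1: A+T=3, G+C=11 → Tm = 2(3)+4(11) = 50°C
Primer P2: A+T=7, G+C=13 → Tm = 2(7)+4(13) = 66°C
50°C vs 66°C → primer P2 is higher.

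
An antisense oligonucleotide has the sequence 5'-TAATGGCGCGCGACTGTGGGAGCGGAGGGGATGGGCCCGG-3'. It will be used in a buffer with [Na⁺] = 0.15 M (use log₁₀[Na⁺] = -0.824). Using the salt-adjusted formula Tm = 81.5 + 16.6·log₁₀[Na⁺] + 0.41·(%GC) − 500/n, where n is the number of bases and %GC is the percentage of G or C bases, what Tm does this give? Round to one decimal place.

85.0°C

Length n = 40. Base counts: G=21, C=8, A=6, T=5
G+C = 29, so %GC = 29/40 × 100 = 72.5%
Salt term: 16.6 × (-0.824) = -13.678
GC term: 0.41 × 72.5 = 29.725; length term: −500/40 = −12.5
Tm = 81.5 + (-13.678) + 29.725 − 12.5 = 85.047 → 85.0°C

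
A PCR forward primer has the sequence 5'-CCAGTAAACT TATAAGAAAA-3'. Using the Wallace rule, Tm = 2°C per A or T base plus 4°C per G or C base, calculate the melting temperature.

Scanning the sequence gives T=4, C=3, A=11, G=2.
AT pairs contribute 15, GC pairs contribute 5.
Tm = 2(15) + 4(5) = 30 + 20 = 50°C

50°C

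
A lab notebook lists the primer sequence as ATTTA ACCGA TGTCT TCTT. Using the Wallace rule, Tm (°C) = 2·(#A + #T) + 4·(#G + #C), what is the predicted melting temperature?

50°C

G=2, A=4, T=9, C=4
A+T = 13, G+C = 6
Tm = 2×13 + 4×6 = 50°C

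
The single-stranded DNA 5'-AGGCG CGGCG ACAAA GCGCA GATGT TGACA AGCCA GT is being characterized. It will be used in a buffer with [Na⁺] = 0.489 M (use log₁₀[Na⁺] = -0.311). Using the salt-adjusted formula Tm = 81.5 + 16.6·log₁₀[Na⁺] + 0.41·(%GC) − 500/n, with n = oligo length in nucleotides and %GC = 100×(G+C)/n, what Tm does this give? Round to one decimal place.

87.2°C

Length n = 37. Scanning the sequence gives A=11, G=13, T=4, C=9.
G+C = 22, so %GC = 22/37 × 100 = 59.459%
Salt term: 16.6 × (-0.311) = -5.163
GC term: 0.41 × 59.459 = 24.378; length term: −500/37 = −13.514
Tm = 81.5 + (-5.163) + 24.378 − 13.514 = 87.201 → 87.2°C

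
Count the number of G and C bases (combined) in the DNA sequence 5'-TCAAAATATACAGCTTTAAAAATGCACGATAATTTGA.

9

A=17, G=4, C=5, T=11
G+C = 4 + 5 = 9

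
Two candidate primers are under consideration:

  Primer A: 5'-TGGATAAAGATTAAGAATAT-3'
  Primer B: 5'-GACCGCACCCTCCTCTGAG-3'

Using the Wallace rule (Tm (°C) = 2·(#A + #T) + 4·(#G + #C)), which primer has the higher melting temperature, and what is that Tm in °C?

Primer A: A+T=16, G+C=4 → Tm = 2(16)+4(4) = 48°C
Primer B: A+T=6, G+C=13 → Tm = 2(6)+4(13) = 64°C
48°C vs 64°C → primer B is higher.

Primer B, 64°C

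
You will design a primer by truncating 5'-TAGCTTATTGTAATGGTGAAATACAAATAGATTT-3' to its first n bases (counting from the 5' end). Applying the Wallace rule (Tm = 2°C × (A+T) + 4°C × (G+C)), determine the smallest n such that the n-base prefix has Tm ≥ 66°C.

First 25 bases: TAGCTTATTGTAATGGTGAAATACA → Tm = 64°C (< 66°C)
First 26 bases: TAGCTTATTGTAATGGTGAAATACAA → Tm = 66°C (≥ 66°C)
Each additional base adds 2°C (A/T) or 4°C (G/C), so Tm is non-decreasing in n; n = 26 is the first length to reach 66°C.

n = 26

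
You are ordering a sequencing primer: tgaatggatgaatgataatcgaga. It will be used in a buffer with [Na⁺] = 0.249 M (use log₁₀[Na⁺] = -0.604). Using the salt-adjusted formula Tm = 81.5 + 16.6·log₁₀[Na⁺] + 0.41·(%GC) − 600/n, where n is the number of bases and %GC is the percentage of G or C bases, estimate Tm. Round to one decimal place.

Length n = 24. Scanning the sequence gives C=1, G=7, T=6, A=10.
G+C = 8, so %GC = 8/24 × 100 = 33.333%
Salt term: 16.6 × (-0.604) = -10.026
GC term: 0.41 × 33.333 = 13.667; length term: −600/24 = −25
Tm = 81.5 + (-10.026) + 13.667 − 25 = 60.141 → 60.1°C

60.1°C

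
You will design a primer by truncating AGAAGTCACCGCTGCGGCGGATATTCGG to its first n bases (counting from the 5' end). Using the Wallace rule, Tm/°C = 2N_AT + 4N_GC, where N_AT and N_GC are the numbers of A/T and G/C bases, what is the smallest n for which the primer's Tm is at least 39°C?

First 12 bases: AGAAGTCACCGC → Tm = 38°C (< 39°C)
First 13 bases: AGAAGTCACCGCT → Tm = 40°C (≥ 39°C)
Each additional base adds 2°C (A/T) or 4°C (G/C), so Tm is non-decreasing in n; n = 13 is the first length to reach 39°C.

n = 13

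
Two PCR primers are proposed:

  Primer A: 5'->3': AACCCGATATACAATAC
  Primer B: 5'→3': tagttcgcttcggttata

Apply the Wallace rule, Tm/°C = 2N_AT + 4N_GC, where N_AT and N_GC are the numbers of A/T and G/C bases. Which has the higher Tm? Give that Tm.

Primer A: A+T=11, G+C=6 → Tm = 2(11)+4(6) = 46°C
Primer B: A+T=11, G+C=7 → Tm = 2(11)+4(7) = 50°C
46°C vs 50°C → primer B is higher.

Primer B, 50°C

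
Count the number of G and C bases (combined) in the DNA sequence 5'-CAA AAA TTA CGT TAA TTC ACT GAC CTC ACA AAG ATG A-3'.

T=9, C=8, G=4, A=16
G+C = 4 + 8 = 12

12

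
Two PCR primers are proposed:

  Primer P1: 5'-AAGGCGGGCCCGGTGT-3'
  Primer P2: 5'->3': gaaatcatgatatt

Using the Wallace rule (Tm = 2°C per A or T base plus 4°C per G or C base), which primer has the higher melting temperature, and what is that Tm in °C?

Primer P1: A+T=4, G+C=12 → Tm = 2(4)+4(12) = 56°C
Primer P2: A+T=11, G+C=3 → Tm = 2(11)+4(3) = 34°C
56°C vs 34°C → primer P1 is higher.

Primer P1, 56°C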